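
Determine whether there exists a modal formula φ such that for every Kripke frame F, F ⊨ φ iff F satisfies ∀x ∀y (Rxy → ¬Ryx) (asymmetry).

Modal frame validity is preserved under surjective bounded morphisms.
The 5-cycle (worlds s,t,u,v,w with s→t→u→v→w→s) is asymmetric. Mapping every world to a single reflexive point • is a surjective bounded morphism, and the reflexive point is not asymmetric (R•• but asymmetry requires ¬R••).
So no modal formula (or set of formulas) defines exactly the asymmetric frames.

No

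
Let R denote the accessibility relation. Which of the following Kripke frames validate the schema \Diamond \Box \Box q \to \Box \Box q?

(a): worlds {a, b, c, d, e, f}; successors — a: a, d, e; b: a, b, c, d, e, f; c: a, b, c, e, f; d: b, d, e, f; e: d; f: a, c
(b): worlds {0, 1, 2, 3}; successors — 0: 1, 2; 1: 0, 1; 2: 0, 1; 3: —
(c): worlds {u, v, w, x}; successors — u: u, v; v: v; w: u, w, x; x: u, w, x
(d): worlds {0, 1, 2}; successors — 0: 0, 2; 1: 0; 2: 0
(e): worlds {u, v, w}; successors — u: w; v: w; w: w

(d), (e)

The schema corresponds to a generalized confluence (Geach) condition: \forall x \forall y \forall z ((xRy \wedge x R^2 z) \to \exists w (y R^2 w \wedge z = w)).
(a): fails — aRe, aR²a but no w with eR²w and a=w.
(b): fails — 1R0, 1R²2 but no w with 0R²w and 2=w.
(c): fails — uRv, uR²u but no t with vR²t and u=t.
(d): ✓.
(e): ✓.
Valid on: (d), (e).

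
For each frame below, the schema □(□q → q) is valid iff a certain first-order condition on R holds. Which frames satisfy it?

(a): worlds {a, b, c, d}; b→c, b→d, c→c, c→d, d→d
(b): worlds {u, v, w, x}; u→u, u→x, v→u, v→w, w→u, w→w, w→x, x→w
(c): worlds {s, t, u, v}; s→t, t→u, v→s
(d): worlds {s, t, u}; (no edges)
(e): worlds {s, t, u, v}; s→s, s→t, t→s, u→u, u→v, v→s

(a), (d)

Frame correspondent (Sahlqvist): ∀x ∀y (Rxy → Ryy) — i.e. shift-reflexivity.
(a): satisfies the condition.
(b): fails — Rwx but not Rxx.
(c): fails — Rtu but not Ruu.
(d): satisfies the condition.
(e): fails — Ruv but not Rvv.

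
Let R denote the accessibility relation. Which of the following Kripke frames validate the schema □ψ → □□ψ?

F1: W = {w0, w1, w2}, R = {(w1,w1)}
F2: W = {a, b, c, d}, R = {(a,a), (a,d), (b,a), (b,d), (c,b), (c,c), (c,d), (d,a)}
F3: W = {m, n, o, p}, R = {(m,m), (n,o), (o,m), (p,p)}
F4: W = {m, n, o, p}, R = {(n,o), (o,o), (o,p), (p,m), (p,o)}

F1

Frame correspondent (Sahlqvist): ∀x ∀y ∀z (Rxy ∧ Ryz → Rxz) — i.e. transitivity.
F1: ✓.
F2: fails — Rcd and Rda but not Rca.
F3: fails — Rno and Rom but not Rnm.
F4: fails — Rop and Rpm but not Rom.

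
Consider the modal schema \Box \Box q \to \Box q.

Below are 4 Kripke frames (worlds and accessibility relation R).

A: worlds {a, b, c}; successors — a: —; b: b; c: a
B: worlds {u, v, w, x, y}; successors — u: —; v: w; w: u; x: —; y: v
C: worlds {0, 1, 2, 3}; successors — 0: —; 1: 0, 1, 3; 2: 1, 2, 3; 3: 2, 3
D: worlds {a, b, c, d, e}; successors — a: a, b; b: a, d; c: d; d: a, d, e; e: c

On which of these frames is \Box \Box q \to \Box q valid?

This is the axiom for density; its first-order frame correspondent is \forall x \forall y (Rxy \to \exists z (Rxz \wedge Rzy)).
A: fails — Rca but no z with Rcz and Rza.
B: fails — Rwu but no z with Rwz and Rzu.
C: holds.
D: fails — Rec but no z with Rez and Rzc.
Valid on: C.

C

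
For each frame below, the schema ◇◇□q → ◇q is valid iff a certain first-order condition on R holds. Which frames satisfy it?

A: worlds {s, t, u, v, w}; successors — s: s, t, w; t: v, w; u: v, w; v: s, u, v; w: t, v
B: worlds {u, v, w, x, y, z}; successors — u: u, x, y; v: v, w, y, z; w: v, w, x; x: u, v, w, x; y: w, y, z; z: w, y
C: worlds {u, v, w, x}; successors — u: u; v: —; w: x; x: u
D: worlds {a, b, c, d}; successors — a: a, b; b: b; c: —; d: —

The schema corresponds to a generalized confluence (Geach) condition: ∀x ∀y (xR²y → ∃w (yRw ∧ xRw)).
A: condition met.
B: condition met.
C: fails — wR²u but no t with uRt and wRt.
D: condition met.

A, B, D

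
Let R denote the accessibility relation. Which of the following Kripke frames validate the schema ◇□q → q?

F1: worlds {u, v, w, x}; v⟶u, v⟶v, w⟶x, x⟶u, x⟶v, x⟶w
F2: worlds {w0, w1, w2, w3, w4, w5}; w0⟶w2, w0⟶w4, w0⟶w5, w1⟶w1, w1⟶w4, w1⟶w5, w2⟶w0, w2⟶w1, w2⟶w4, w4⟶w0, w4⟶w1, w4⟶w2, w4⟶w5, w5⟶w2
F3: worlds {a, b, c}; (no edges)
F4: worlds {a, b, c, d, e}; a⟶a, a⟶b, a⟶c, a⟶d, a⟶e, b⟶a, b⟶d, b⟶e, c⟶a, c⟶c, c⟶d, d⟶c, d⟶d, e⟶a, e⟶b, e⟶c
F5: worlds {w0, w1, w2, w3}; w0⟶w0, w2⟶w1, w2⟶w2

Frame correspondent (Sahlqvist): ∀x ∀y (Rxy → Ryx) — i.e. symmetry.
F1: fails — Rvu but not Ruv.
F2: fails — Rw1w5 but not Rw5w1.
F3: condition met.
F4: fails — Rec but not Rce.
F5: fails — Rw2w1 but not Rw1w2.
Valid on: F3.

F3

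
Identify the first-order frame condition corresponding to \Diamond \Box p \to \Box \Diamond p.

Suppose ◇□p→□◇p is valid. Take Rxy, Rxz and set V(p)={w : Ryw}. Then □p at y so ◇□p at x, so □◇p at x, so ◇p at z, giving w with Rzw and Ryw.

Convergence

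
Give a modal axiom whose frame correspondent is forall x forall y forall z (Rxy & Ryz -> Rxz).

□s → □□s

The condition is transitivity. The 4 schema □s → □□s defines it.
Suppose □s→□□s is valid. Take Rxy, Ryz and set V(s)={w : Rxw}. Then □s at x, so □□s at x, so □s at y, so s at z, i.e. Rxz.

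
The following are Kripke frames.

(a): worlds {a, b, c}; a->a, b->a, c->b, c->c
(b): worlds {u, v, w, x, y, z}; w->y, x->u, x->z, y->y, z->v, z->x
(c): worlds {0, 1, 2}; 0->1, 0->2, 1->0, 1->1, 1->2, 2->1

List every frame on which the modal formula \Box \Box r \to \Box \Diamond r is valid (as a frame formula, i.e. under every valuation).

Frame correspondent (Sahlqvist): \forall x \forall z (xRz \to \exists w (x R^2 w \wedge zRw)) — i.e. a generalized confluence (Geach) condition.
(a): satisfies the condition.
(b): fails — xRu but no t with xR²t and uRt.
(c): satisfies the condition.

(a), (c)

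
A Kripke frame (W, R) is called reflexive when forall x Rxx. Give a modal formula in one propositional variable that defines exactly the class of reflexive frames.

□r → r

A defining formula is □r → r (the T axiom).
Suppose □r→r is valid. At any x set V(r)={w : Rxw}. Then □r holds at x, so r holds at x, i.e. Rxx.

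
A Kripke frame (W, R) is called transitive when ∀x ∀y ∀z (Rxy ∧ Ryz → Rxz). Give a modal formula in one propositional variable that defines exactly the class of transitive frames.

The condition is transitivity. The 4 schema □r → □□r defines it.

□r → □□r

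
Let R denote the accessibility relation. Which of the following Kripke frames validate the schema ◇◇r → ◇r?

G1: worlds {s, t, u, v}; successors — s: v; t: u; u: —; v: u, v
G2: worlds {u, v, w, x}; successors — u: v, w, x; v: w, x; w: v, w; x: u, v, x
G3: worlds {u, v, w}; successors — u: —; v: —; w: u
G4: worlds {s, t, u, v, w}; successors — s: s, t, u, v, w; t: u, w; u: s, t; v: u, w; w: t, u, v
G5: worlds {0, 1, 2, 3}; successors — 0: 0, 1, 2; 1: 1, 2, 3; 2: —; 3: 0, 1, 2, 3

This is the axiom for transitivity; its first-order frame correspondent is ∀x ∀y ∀z (Rxy ∧ Ryz → Rxz).
G1: fails — Rsv and Rvu but not Rsu.
G2: fails — Rvw and Rwv but not Rvv.
G3: holds.
G4: fails — Rwt and Rtw but not Rww.
G5: fails — R01 and R13 but not R03.
Valid on: G3.

G3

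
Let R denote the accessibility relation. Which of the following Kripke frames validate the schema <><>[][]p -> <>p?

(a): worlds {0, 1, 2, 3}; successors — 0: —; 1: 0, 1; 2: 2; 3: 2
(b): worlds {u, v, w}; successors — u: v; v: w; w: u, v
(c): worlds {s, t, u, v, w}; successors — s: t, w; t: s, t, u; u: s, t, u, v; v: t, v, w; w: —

none

This is the axiom for a generalized confluence (Geach) condition; its first-order frame correspondent is forall x forall y (x R^2 y -> exists w (y R^2 w & xRw)).
(a): fails — 1R²0 but no w with 0R²w and 1Rw.
(b): fails — vR²v but no t with vR²t and vRt.
(c): fails — tR²w but no w* with wR²w* and tRw*.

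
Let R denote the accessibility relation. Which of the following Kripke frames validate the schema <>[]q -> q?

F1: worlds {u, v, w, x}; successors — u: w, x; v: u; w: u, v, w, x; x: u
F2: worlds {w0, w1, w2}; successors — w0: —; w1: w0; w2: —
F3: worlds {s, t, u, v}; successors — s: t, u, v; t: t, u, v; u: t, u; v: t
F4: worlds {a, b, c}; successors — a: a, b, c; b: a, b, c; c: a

The schema corresponds to a generalized confluence (Geach) condition: forall x forall y (xRy -> exists w (yRw & x = w)).
F1: fails — vRu but no t with uRt and v=t.
F2: fails — w1Rw0 but no w with w0Rw and w1=w.
F3: fails — sRt but no w with tRw and s=w.
F4: fails — bRc but no w with cRw and b=w.

none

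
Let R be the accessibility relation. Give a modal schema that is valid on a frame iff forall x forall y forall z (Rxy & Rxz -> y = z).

◇p → □p

The condition is partial functionality. The CD schema ◇p → □p defines it.
Suppose ◇p→□p is valid. Take Rxy, Rxz and set V(p)={y}. Then ◇p at x, so □p at x, so p at z, i.e. z=y.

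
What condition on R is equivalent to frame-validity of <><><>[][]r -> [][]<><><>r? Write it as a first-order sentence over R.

forall x forall y forall z ((x R^3 y & x R^2 z) -> exists w (y R^2 w & z R^3 w))

This is a Sahlqvist (Geach-type) schema ◇^3□^2r → □^2◇^3r.
Minimal-valuation argument: fix x; take any y with xR^3y and any z with xR^2z. Set V(r) to the set of worlds R-reachable from y in exactly 2 steps. Then □^2r holds at y, so the antecedent holds at x; validity forces ◇^3r at z, giving a w with zR^3w and yR^2w.
First-order correspondent: forall x forall y forall z ((x R^3 y & x R^2 z) -> exists w (y R^2 w & z R^3 w)).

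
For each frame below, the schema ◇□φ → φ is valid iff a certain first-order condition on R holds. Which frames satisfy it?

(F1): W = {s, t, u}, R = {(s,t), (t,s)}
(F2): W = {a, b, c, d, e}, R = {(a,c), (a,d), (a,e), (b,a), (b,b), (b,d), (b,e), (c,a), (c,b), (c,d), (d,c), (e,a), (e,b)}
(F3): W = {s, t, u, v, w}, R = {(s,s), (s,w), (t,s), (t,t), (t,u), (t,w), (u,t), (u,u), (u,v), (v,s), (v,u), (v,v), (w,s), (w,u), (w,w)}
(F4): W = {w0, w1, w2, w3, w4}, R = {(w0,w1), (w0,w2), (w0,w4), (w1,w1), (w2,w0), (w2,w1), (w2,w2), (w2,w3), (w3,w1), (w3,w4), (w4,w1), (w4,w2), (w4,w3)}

The schema corresponds to symmetry: ∀x ∀y (Rxy → Ryx).
(F1): satisfies the condition.
(F2): fails — Rba but not Rab.
(F3): fails — Rwu but not Ruw.
(F4): fails — Rw0w4 but not Rw4w0.
Valid on: (F1).

(F1)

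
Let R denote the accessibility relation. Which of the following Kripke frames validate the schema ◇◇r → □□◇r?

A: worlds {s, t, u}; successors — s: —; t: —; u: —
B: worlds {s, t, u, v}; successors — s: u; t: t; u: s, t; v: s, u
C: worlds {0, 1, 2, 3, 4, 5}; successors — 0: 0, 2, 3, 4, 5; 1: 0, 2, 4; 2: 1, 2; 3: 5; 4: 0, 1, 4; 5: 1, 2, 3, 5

This is the axiom for a generalized confluence (Geach) condition; its first-order frame correspondent is ∀x ∀y ∀z ((xR²y ∧ xR²z) → ∃w (y = w ∧ zRw)).
A: condition met.
B: fails — sR²s, sR²s but no w with s=w and sRw.
C: fails — 0R²0, 0R²2 but no w with 0=w and 2Rw.

A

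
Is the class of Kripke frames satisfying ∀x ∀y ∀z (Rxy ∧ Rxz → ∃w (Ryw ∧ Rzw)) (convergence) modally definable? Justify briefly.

Yes — defined by ◇□p → □◇p

This is a Sahlqvist condition; the .2 axiom ◇□p → □◇p defines it.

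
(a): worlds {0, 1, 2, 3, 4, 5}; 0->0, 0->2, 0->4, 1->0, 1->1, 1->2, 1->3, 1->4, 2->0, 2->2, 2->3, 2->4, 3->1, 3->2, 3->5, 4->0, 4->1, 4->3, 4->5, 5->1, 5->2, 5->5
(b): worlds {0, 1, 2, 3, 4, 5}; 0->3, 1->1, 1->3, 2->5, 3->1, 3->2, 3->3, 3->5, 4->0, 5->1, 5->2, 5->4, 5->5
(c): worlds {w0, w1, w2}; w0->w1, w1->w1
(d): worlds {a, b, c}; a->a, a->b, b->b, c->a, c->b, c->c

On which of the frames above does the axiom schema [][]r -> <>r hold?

Frame correspondent (Sahlqvist): forall x exists w (x R^2 w & xRw) — i.e. a generalized confluence (Geach) condition.
(a): satisfies the condition.
(b): fails — at 4 but no w with 4R²w and 4Rw.
(c): fails — at w2 but no w with w2R²w and w2Rw.
(d): satisfies the condition.

(a), (d)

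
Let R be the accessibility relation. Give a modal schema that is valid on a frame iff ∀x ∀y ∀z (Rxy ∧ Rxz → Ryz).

◇ψ → □◇ψ

The condition is the Euclidean property. The 5 schema ◇ψ → □◇ψ defines it.
Suppose ◇ψ→□◇ψ is valid. Take Rxy, Rxz and set V(ψ)={y}. Then ◇ψ at x, so □◇ψ at x, so ◇ψ at z, so some w with Rzw has ψ; w=y, i.e. Rzy. By symmetry of the argument, Ryz.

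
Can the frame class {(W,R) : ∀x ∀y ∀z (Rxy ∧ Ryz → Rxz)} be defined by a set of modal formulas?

Yes, by □q → □□q

The condition is transitivity. A defining modal formula is □q → □□q.
Suppose □q→□□q is valid. Take Rxy, Ryz and set V(q)={w : Rxw}. Then □q at x, so □□q at x, so □q at y, so q at z, i.e. Rxz.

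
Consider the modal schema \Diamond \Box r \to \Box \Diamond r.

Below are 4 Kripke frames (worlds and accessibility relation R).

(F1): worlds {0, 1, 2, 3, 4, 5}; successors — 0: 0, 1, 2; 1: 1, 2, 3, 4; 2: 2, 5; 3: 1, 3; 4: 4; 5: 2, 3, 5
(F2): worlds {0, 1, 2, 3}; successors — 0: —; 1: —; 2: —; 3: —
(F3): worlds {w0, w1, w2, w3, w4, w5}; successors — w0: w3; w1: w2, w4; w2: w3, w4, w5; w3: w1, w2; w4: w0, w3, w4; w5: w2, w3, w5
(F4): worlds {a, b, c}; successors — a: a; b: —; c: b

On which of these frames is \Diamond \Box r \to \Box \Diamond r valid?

(F2)

The schema corresponds to convergence: \forall x \forall y \forall z (Rxy \wedge Rxz \to \exists w (Ryw \wedge Rzw)).
(F1): fails — R12 and R14 but 2 and 4 have no common successor.
(F2): satisfies the condition.
(F3): fails — Rw2w4 and Rw2w3 but w4 and w3 have no common successor.
(F4): fails — Rcb and Rcb but b and b have no common successor.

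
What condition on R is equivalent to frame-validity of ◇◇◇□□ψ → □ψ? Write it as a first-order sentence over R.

∀x ∀y ∀z ((xR³y ∧ xRz) → ∃w (yR²w ∧ z = w))

This is a Sahlqvist (Geach-type) schema ◇^3□^2ψ → □^1◇^0ψ.
Minimal-valuation argument: fix x; take any y with xR^3y and any z with xR^1z. Set V(ψ) to the set of worlds R-reachable from y in exactly 2 steps. Then □^2ψ holds at y, so the antecedent holds at x; validity forces ◇^0ψ at z, giving a w with zR^0w and yR^2w.
First-order correspondent: ∀x ∀y ∀z ((xR³y ∧ xRz) → ∃w (yR²w ∧ z = w)).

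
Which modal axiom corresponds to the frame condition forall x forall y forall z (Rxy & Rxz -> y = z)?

◇s → □s

The condition is partial functionality. The CD schema ◇s → □s defines it.
Suppose ◇s→□s is valid. Take Rxy, Rxz and set V(s)={y}. Then ◇s at x, so □s at x, so s at z, i.e. z=y.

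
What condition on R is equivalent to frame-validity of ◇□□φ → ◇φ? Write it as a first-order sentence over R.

∀x ∀y (xRy → ∃w (yR²w ∧ xRw))

This is a Sahlqvist (Geach-type) schema ◇^1□^2φ → □^0◇^1φ.
First-order correspondent: ∀x ∀y (xRy → ∃w (yR²w ∧ xRw)).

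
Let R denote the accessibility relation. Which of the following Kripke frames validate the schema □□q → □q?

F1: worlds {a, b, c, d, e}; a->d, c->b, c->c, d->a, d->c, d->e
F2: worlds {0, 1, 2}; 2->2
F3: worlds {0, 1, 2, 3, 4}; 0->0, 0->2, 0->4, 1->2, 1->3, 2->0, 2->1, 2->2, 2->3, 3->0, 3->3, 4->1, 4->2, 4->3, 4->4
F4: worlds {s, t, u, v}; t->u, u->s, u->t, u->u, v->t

F2, F3

Frame correspondent (Sahlqvist): ∀x ∀y (Rxy → ∃z (Rxz ∧ Rzy)) — i.e. density.
F1: fails — Rde but no z with Rdz and Rze.
F2: satisfies the condition.
F3: satisfies the condition.
F4: fails — Rvt but no z with Rvz and Rzt.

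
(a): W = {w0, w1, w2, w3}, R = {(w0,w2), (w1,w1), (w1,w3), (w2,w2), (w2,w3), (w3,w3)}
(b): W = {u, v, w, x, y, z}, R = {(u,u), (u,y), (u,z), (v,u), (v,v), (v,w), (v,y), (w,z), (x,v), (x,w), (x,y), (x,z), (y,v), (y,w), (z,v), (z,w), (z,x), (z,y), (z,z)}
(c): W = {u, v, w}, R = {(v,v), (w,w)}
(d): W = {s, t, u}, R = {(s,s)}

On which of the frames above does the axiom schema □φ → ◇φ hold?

(a), (b)

The schema corresponds to seriality: ∀x ∃y Rxy.
(a): condition met.
(b): condition met.
(c): fails — world u has no successor.
(d): fails — world t has no successor.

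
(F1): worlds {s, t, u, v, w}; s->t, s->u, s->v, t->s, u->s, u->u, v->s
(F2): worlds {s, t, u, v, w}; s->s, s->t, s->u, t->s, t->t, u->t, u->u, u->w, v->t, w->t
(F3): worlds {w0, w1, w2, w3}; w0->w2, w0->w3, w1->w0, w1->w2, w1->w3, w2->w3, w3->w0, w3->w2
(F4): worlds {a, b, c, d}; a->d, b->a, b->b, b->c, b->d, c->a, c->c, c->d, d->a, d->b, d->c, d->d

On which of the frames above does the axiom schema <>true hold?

(F2), (F3), (F4)

The schema corresponds to seriality: forall x exists y Rxy.
(F1): fails — world w has no successor.
(F2): ✓.
(F3): ✓.
(F4): ✓.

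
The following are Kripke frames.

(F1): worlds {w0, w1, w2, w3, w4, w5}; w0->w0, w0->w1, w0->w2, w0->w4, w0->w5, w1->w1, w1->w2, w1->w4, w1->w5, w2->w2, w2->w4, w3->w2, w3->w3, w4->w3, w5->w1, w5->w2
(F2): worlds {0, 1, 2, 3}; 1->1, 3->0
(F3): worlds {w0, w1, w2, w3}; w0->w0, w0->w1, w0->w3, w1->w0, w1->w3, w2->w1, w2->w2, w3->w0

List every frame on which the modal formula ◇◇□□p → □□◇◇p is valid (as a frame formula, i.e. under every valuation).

The schema corresponds to a generalized confluence (Geach) condition: ∀x ∀y ∀z ((xR²y ∧ xR²z) → ∃w (yR²w ∧ zR²w)).
(F1): ✓.
(F2): ✓.
(F3): ✓.

(F1), (F2), (F3)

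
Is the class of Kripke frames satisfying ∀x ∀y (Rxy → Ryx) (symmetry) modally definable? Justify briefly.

Definable; r → □◇r defines it

This is a Sahlqvist condition; the B axiom r → □◇r defines it.
Suppose r→□◇r is valid. Take Rxy and set V(r)={x}. Then r at x, so □◇r at x, so ◇r at y, so some z with Ryz has r; z=x, i.e. Ryx.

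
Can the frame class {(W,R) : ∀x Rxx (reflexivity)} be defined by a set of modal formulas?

Yes — defined by □r → r

This is a Sahlqvist condition; the T axiom □r → r defines it.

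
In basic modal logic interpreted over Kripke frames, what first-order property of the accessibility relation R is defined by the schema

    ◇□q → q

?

symmetry: ∀x ∀y (Rxy → Ryx)

This schema is equivalent to the B axiom q → □◇q.
It corresponds to symmetry: ∀x ∀y (Rxy → Ryx).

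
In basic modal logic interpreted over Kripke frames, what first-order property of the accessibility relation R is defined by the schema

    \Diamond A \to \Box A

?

This is the CD axiom.
It corresponds to partial functionality: \forall x \forall y \forall z (Rxy \wedge Rxz \to y = z).

partial functionality: \forall x \forall y \forall z (Rxy \wedge Rxz \to y = z)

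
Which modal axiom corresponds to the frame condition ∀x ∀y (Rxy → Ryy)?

A defining formula is □(□q → q) (the T□ axiom).
Suppose □(□q→q) is valid. Take Rxy and set V(q)={w : Ryw}. Then at y, □q holds; since □(□q→q) at x, □q→q at y, so q at y, i.e. Ryy.

□(□q → q)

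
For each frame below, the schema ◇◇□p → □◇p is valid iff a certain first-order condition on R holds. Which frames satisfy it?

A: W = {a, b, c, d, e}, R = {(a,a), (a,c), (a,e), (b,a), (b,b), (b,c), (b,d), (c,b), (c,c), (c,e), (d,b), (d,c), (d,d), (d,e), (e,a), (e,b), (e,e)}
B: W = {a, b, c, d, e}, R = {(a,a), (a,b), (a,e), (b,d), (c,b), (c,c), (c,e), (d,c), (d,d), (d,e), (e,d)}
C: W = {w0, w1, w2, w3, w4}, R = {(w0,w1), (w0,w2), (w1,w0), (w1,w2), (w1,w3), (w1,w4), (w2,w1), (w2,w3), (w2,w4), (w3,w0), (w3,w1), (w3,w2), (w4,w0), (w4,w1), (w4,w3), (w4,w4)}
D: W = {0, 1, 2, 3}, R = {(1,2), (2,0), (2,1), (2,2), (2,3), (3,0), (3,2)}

This is the axiom for a generalized confluence (Geach) condition; its first-order frame correspondent is ∀x ∀y ∀z ((xR²y ∧ xRz) → ∃w (yRw ∧ zRw)).
A: holds.
B: fails — aR²a, aRb but no w with aRw and bRw.
C: holds.
D: fails — 1R²0, 1R2 but no w with 0Rw and 2Rw.

A, C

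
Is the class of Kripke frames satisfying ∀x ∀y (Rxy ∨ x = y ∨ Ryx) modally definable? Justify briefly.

Any modally definable frame class is closed under disjoint unions.
Take 2 disjoint single-world reflexive frames: each is trivially connected, but their disjoint union has 2 worlds with no edge between distinct components, so it is not connected.
Hence connectedness of R is not modally definable.

No — not modally definable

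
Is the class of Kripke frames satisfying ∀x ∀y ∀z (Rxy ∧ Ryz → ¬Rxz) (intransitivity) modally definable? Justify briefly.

Any modally definable frame class is closed under surjective bounded morphisms.
The 7-cycle (worlds w0,w1,w2,w3,w4,w5,w6 with w0→w1→w2→w3→w4→w5→w6→w0) is intransitive. Mapping every world to a single reflexive point • is a surjective bounded morphism; the reflexive point is not intransitive (R••∧R•• but R••).
Hence intransitivity is not modally definable.

Not modally definable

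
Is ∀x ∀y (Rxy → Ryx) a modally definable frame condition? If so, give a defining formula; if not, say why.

This is a Sahlqvist condition; the B axiom q → □◇q defines it.
Suppose q→□◇q is valid. Take Rxy and set V(q)={x}. Then q at x, so □◇q at x, so ◇q at y, so some z with Ryz has q; z=x, i.e. Ryx.

Yes, by q → □◇q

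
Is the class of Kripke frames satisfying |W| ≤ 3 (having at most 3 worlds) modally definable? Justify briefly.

Modal frame validity is preserved under disjoint unions.
Any modal formula valid on each of 4 disjoint one-world frames is valid on their disjoint union (validity is preserved under disjoint unions). Each one-world frame has |W|=1≤3, but the union has |W|=4.
Hence having at most 3 worlds is not modally definable.

Not definable by any modal formula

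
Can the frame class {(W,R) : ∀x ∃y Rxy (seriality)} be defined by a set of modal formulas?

Yes, by □p → ◇p

The condition is seriality. A defining modal formula is □p → ◇p.
Suppose □p→◇p is valid. At any x set V(p)=W. Then □p at x, so ◇p at x, so x has a successor.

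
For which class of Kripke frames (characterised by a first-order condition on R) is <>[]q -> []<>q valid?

convergence

This is the .2 axiom.
Its frame correspondent is convergence — forall x forall y forall z (Rxy & Rxz -> exists w (Ryw & Rzw)).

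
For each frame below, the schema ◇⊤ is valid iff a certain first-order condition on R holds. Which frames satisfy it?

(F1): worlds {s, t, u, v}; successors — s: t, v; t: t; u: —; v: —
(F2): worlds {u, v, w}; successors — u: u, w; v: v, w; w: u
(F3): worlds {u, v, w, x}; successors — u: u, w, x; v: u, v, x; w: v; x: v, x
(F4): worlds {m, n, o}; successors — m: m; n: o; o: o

(F2), (F3), (F4)

Frame correspondent (Sahlqvist): ∀x ∃y Rxy — i.e. seriality.
(F1): fails — world u has no successor.
(F2): holds.
(F3): holds.
(F4): holds.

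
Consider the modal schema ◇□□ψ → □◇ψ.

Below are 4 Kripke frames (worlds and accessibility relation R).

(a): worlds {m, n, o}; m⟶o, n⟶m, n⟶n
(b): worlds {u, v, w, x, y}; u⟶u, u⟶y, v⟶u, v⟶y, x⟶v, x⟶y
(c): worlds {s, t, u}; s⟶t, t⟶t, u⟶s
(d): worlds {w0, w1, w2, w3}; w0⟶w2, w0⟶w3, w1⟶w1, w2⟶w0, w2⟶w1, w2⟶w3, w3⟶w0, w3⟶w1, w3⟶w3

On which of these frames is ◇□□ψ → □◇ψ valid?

This is the axiom for a generalized confluence (Geach) condition; its first-order frame correspondent is ∀x ∀y ∀z ((xRy ∧ xRz) → ∃w (yR²w ∧ zRw)).
(a): fails — mRo, mRo but no w with oR²w and oRw.
(b): fails — uRu, uRy but no t with uR²t and yRt.
(c): satisfies the condition.
(d): fails — w2Rw1, w2Rw0 but no w with w1R²w and w0Rw.

(c)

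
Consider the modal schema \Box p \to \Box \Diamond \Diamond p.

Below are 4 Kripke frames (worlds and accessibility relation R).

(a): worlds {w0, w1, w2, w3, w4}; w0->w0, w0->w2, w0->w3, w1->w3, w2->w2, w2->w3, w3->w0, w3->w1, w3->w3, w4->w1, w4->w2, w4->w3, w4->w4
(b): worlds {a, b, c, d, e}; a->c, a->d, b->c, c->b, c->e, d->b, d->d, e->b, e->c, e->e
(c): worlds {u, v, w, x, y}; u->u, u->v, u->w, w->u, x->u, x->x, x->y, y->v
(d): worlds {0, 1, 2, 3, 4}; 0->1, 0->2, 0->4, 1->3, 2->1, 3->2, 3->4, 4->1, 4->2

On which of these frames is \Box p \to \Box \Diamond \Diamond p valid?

Frame correspondent (Sahlqvist): \forall x \forall z (xRz \to \exists w (xRw \wedge z R^2 w)) — i.e. a generalized confluence (Geach) condition.
(a): satisfies the condition.
(b): satisfies the condition.
(c): fails — uRv but no t with uRt and vR²t.
(d): fails — 0R2 but no w with 0Rw and 2R²w.
Valid on: (a), (b).

(a), (b)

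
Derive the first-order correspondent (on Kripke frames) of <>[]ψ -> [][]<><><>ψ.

forall x forall y forall z ((xRy & x R^2 z) -> exists w (yRw & z R^3 w))

This is a Sahlqvist (Geach-type) schema ◇^1□^1ψ → □^2◇^3ψ.
Minimal-valuation argument: fix x; take any y with xR^1y and any z with xR^2z. Set V(ψ) to the set of worlds R-reachable from y in exactly 1 step. Then □^1ψ holds at y, so the antecedent holds at x; validity forces ◇^3ψ at z, giving a w with zR^3w and yR^1w.
First-order correspondent: forall x forall y forall z ((xRy & x R^2 z) -> exists w (yRw & z R^3 w)).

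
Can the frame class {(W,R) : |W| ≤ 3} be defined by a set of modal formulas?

If a class were modally definable it would be closed under disjoint unions (Goldblatt–Thomason).
Any modal formula valid on each of 4 disjoint one-world frames is valid on their disjoint union (validity is preserved under disjoint unions). Each one-world frame has |W|=1≤3, but the union has |W|=4.
So no modal formula (or set of formulas) defines exactly the |W|≤3 frames.

Not modally definable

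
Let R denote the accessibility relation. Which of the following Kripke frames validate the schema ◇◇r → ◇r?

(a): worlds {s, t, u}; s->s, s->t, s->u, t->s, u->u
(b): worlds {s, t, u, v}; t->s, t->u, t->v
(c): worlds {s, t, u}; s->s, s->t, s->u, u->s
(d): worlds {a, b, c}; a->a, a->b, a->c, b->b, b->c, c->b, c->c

(b), (d)

The schema corresponds to transitivity: ∀x ∀y ∀z (Rxy ∧ Ryz → Rxz).
(a): fails — Rts and Rsu but not Rtu.
(b): ✓.
(c): fails — Rus and Rsu but not Ruu.
(d): ✓.
Valid on: (b), (d).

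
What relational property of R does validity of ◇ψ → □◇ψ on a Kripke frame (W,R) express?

Suppose ◇ψ→□◇ψ is valid. Take Rxy, Rxz and set V(ψ)={y}. Then ◇ψ at x, so □◇ψ at x, so ◇ψ at z, so some w with Rzw has ψ; w=y, i.e. Rzy. By symmetry of the argument, Ryz.

the Euclidean property: ∀x ∀y ∀z (Rxy ∧ Rxz → Ryz)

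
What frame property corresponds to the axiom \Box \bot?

□⊥ is valid iff no world has any successor (otherwise □⊥ fails at any world with one).

emptiness of R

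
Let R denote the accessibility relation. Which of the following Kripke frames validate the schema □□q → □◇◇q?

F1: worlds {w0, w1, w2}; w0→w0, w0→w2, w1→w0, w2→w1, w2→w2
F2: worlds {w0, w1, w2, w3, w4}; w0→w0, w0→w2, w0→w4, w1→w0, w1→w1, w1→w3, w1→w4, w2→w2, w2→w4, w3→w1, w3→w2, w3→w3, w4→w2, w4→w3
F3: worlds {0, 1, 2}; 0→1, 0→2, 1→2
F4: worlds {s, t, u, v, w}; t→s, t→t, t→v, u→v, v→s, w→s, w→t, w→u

Frame correspondent (Sahlqvist): ∀x ∀z (xRz → ∃w (xR²w ∧ zR²w)) — i.e. a generalized confluence (Geach) condition.
F1: holds.
F2: holds.
F3: fails — 0R1 but no w with 0R²w and 1R²w.
F4: fails — tRs but no w* with tR²w* and sR²w*.

F1, F2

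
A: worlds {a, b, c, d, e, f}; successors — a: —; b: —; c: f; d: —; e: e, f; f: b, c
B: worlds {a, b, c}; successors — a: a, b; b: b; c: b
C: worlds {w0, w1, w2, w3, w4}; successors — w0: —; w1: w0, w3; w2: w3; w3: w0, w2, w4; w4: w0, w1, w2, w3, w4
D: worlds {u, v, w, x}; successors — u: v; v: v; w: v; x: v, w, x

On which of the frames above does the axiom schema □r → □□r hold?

B, D

The schema corresponds to transitivity: ∀x ∀y ∀z (Rxy ∧ Ryz → Rxz).
A: fails — Rcf and Rfc but not Rcc.
B: condition met.
C: fails — Rw3w2 and Rw2w3 but not Rw3w3.
D: condition met.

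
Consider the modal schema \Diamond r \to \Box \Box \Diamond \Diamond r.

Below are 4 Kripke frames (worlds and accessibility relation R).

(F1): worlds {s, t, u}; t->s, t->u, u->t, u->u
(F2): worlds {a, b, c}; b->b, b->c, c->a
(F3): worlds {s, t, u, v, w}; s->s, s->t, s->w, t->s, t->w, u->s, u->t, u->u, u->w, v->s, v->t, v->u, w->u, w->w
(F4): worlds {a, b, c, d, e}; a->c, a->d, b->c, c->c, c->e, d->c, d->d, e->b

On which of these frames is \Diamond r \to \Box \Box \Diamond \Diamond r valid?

(F3)

This is the axiom for a generalized confluence (Geach) condition; its first-order frame correspondent is \forall x \forall y \forall z ((xRy \wedge x R^2 z) \to \exists w (y = w \wedge z R^2 w)).
(F1): fails — tRs, tR²t but no w with s=w and tR²w.
(F2): fails — bRb, bR²a but no w with b=w and aR²w.
(F3): holds.
(F4): fails — aRd, aR²c but no w with d=w and cR²w.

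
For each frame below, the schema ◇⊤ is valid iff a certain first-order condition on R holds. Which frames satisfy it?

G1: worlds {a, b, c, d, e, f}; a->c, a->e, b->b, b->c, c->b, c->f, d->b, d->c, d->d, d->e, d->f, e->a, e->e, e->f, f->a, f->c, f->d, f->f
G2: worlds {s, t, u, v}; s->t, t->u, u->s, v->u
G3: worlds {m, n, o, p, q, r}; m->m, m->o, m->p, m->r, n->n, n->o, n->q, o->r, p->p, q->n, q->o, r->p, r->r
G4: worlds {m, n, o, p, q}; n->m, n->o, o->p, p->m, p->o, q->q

G1, G2, G3

The schema corresponds to seriality: ∀x ∃y Rxy.
G1: satisfies the condition.
G2: satisfies the condition.
G3: satisfies the condition.
G4: fails — world m has no successor.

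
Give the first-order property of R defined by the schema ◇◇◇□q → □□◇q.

∀x ∀y ∀z ((xR³y ∧ xR²z) → ∃w (yRw ∧ zRw))

This is a Sahlqvist (Geach-type) schema ◇^3□^1q → □^2◇^1q.
First-order correspondent: ∀x ∀y ∀z ((xR³y ∧ xR²z) → ∃w (yRw ∧ zRw)).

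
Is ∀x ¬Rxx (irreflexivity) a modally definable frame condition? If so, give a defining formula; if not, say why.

Not modally definable

Any modally definable frame class is closed under surjective bounded morphisms.
The 5-cycle (worlds w0,w1,w2,w3,w4 with w0→w1→w2→w3→w4→w0) is irreflexive, and the map sending every world to a single reflexive point • is a surjective bounded morphism (forth: every edge maps to (•,•); back: every world has a successor). So any modal formula valid on the 5-cycle is also valid on the reflexive point, which is not irreflexive.
So no modal formula (or set of formulas) defines exactly the irreflexive frames.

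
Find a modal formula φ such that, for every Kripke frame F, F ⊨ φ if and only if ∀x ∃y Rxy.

□s → ◇s

This is seriality; the standard corresponding axiom is D: □s → ◇s.
Suppose □s→◇s is valid. At any x set V(s)=W. Then □s at x, so ◇s at x, so x has a successor.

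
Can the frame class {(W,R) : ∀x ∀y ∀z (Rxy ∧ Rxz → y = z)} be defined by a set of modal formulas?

Yes: it is partial functionality, defined by the CD schema ◇q → □q.
Suppose ◇q→□q is valid. Take Rxy, Rxz and set V(q)={y}. Then ◇q at x, so □q at x, so q at z, i.e. z=y.

Definable; ◇q → □q defines it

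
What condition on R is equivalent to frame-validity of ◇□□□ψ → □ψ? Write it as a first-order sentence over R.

This is a Sahlqvist (Geach-type) schema ◇^1□^3ψ → □^1◇^0ψ.
First-order correspondent: ∀x ∀y ∀z ((xRy ∧ xRz) → ∃w (yR³w ∧ z = w)).

∀x ∀y ∀z ((xRy ∧ xRz) → ∃w (yR³w ∧ z = w))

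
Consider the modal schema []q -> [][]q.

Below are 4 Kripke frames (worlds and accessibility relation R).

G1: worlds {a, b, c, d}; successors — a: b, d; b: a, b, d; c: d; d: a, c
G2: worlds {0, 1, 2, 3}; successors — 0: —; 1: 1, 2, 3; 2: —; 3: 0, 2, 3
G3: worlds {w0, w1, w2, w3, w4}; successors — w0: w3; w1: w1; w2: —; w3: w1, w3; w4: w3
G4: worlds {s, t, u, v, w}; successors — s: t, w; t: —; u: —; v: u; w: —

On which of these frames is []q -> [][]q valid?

G4

The schema corresponds to transitivity: forall x forall y forall z (Rxy & Ryz -> Rxz).
G1: fails — Rcd and Rdc but not Rcc.
G2: fails — R13 and R30 but not R10.
G3: fails — Rw4w3 and Rw3w1 but not Rw4w1.
G4: condition met.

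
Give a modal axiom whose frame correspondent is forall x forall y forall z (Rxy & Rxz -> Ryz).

A defining formula is ◇p → □◇p (the 5 axiom).
Suppose ◇p→□◇p is valid. Take Rxy, Rxz and set V(p)={y}. Then ◇p at x, so □◇p at x, so ◇p at z, so some w with Rzw has p; w=y, i.e. Rzy. By symmetry of the argument, Ryz.

◇p → □◇p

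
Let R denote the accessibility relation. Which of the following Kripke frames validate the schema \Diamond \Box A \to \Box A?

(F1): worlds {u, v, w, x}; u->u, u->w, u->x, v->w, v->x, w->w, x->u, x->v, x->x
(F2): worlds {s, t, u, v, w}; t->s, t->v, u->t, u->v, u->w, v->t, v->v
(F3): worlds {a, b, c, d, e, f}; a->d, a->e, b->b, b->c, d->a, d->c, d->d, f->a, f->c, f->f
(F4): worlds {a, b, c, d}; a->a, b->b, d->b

(F4)

This is the axiom for the Euclidean property; its first-order frame correspondent is \forall x \forall y \forall z (Rxy \wedge Rxz \to Ryz).
(F1): fails — Ruw and Ruu but not Rwu.
(F2): fails — Rtv and Rts but not Rvs.
(F3): fails — Rae and Rae but not Ree.
(F4): ✓.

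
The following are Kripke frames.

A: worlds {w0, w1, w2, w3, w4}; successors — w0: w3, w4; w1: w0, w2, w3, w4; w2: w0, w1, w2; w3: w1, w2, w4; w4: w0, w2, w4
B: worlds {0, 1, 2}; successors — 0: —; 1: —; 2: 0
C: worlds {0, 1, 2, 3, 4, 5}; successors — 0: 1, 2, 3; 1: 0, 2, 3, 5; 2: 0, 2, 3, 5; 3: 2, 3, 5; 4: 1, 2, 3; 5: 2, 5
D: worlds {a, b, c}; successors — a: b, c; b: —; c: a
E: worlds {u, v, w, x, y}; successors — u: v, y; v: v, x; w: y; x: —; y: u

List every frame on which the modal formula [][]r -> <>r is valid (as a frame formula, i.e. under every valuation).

Frame correspondent (Sahlqvist): forall x exists w (x R^2 w & xRw) — i.e. a generalized confluence (Geach) condition.
A: condition met.
B: fails — at 0 but no w with 0R²w and 0Rw.
C: condition met.
D: fails — at a but no w with aR²w and aRw.
E: fails — at w but no t with wR²t and wRt.

A, C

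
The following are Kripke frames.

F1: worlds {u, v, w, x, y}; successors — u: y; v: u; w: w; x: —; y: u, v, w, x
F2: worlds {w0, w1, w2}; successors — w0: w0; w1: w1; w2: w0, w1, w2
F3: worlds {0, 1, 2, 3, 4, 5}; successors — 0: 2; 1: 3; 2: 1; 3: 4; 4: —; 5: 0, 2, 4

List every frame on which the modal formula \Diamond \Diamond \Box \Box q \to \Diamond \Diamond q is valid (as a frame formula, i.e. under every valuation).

F2

Frame correspondent (Sahlqvist): \forall x \forall y (x R^2 y \to \exists w (y R^2 w \wedge x R^2 w)) — i.e. a generalized confluence (Geach) condition.
F1: fails — uR²v but no t with vR²t and uR²t.
F2: satisfies the condition.
F3: fails — 0R²1 but no w with 1R²w and 0R²w.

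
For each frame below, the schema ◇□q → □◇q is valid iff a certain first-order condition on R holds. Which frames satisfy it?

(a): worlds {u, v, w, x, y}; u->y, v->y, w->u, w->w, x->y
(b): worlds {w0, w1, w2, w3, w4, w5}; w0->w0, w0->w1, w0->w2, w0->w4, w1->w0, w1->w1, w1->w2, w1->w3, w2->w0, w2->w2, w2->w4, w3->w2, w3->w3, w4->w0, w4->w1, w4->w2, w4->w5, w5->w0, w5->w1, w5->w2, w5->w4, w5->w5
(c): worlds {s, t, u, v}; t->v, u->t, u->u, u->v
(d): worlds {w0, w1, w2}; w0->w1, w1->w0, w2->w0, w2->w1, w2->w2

(b)

Frame correspondent (Sahlqvist): ∀x ∀y ∀z (Rxy ∧ Rxz → ∃w (Ryw ∧ Rzw)) — i.e. convergence.
(a): fails — Ruy and Ruy but y and y have no common successor.
(b): condition met.
(c): fails — Rtv and Rtv but v and v have no common successor.
(d): fails — Rw2w1 and Rw2w0 but w1 and w0 have no common successor.
Valid on: (b).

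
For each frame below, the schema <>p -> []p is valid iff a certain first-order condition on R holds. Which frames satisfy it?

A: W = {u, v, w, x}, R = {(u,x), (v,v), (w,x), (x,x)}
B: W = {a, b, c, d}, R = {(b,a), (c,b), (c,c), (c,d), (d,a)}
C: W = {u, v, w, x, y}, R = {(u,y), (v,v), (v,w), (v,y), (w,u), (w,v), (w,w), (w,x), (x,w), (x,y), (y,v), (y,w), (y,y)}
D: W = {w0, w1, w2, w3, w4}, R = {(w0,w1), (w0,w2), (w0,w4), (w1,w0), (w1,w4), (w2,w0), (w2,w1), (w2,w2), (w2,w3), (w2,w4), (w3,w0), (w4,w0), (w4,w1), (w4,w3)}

The schema corresponds to partial functionality: forall x forall y forall z (Rxy & Rxz -> y = z).
A: holds.
B: fails — c sees both b and c.
C: fails — v sees both v and w.
D: fails — w0 sees both w1 and w2.
Valid on: A.

A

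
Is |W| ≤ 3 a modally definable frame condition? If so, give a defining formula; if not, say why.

Modal frame validity is preserved under disjoint unions.
Any modal formula valid on each of 4 disjoint one-world frames is valid on their disjoint union (validity is preserved under disjoint unions). Each one-world frame has |W|=1≤3, but the union has |W|=4.
So no modal formula (or set of formulas) defines exactly the |W|≤3 frames.

No — not modally definable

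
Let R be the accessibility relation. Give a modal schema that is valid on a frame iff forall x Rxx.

A defining formula is □ψ → ψ (the T axiom).
Suppose □ψ→ψ is valid. At any x set V(ψ)={w : Rxw}. Then □ψ holds at x, so ψ holds at x, i.e. Rxx.

□ψ → ψ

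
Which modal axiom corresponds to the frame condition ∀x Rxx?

A defining formula is □q → q (the T axiom).
Suppose □q→q is valid. At any x set V(q)={w : Rxw}. Then □q holds at x, so q holds at x, i.e. Rxx.

□q → q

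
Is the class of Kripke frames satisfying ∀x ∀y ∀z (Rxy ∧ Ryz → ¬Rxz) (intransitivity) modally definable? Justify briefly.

If a class were modally definable it would be closed under surjective bounded morphisms (Goldblatt–Thomason).
The 5-cycle (worlds s,t,u,v,w with s→t→u→v→w→s) is intransitive. Mapping every world to a single reflexive point • is a surjective bounded morphism; the reflexive point is not intransitive (R••∧R•• but R••).
Hence intransitivity is not modally definable.

Not definable by any modal formula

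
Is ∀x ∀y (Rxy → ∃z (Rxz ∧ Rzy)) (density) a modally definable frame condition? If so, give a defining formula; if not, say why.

Yes: it is density, defined by the C4 schema □□q → □q.

Yes, by □□q → □q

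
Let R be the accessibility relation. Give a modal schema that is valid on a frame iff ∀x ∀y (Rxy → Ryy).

□(□p → p)

A defining formula is □(□p → p) (the T□ axiom).
Suppose □(□p→p) is valid. Take Rxy and set V(p)={w : Ryw}. Then at y, □p holds; since □(□p→p) at x, □p→p at y, so p at y, i.e. Ryy.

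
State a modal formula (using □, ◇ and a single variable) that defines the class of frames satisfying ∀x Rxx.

A defining formula is □q → q (the T axiom).
Suppose □q→q is valid. At any x set V(q)={w : Rxw}. Then □q holds at x, so q holds at x, i.e. Rxx.

□q → q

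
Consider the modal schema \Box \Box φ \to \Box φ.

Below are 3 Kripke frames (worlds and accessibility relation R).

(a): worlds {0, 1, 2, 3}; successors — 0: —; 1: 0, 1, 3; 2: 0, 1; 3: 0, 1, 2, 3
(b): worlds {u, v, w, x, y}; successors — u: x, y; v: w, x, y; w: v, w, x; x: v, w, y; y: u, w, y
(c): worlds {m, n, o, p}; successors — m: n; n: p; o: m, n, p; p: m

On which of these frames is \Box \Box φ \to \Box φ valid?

Frame correspondent (Sahlqvist): \forall x \forall y (Rxy \to \exists z (Rxz \wedge Rzy)) — i.e. density.
(a): ✓.
(b): fails — Rux but no z with Ruz and Rzx.
(c): fails — Rpm but no z with Rpz and Rzm.

(a)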